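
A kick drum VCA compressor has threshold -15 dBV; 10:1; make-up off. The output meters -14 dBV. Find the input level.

-5 dBV

That's 1 dB above the -15 dBV threshold.
Input overshoot = R × output overshoot = 10 dB → input = -15 + 10 = -5 dBV.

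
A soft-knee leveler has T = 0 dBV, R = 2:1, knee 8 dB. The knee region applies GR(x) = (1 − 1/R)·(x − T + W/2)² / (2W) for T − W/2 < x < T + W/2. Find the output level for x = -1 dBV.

x − T + W/2 = -1 − 0 + 4 = 3.
GR = (1 − 1/2) × 3² / 16 = 0.5 × 9 / 16 = 0.28125 dB.
Output = -1 − 0.28125 = -1.28125 dBV.

-1.28125 dBV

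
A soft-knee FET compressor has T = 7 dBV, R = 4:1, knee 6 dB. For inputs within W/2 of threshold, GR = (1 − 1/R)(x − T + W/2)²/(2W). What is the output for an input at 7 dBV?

6.4375 dBV

x − T + W/2 = 7 − 7 + 3 = 3.
GR = (1 − 1/4) × 3² / 12 = 0.75 × 9 / 12 = 0.5625 dB.
Output = 7 − 0.5625 = 6.4375 dBV.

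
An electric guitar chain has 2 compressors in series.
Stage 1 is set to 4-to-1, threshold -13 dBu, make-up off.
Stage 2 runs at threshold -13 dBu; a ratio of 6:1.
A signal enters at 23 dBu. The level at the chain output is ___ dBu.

Stage 1: 23 dBu is 36 dB over -13 dBu; at 4:1 that becomes 9 dB over, giving -4 dBu.
Stage 2: -4 dBu is 9 dB over -13 dBu; at 6:1 that becomes 1.5 dB over, giving -11.5 dBu.

-11.5 dBu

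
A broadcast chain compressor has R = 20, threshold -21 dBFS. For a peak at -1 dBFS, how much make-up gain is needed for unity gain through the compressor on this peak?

19 dB

Overshoot 20 dB → 20/20 = 1 dB after compression, so the compressed level is -21 + 1 = -20 dBFS.
Make-up = target − compressed = -1 − (-20) = 19 dB.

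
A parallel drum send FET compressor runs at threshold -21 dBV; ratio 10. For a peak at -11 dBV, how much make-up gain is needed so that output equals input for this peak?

9 dB

The peak compresses to -21 + 10/10 = -20 dBV.
To reach -11 dBV requires -11 − (-20) = 9 dB of make-up.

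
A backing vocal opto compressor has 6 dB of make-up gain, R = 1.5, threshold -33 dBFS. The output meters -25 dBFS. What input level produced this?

Before make-up, the level was -25 − 6 = -31 dBFS.
Post-compression overshoot = -31 − (-33) = 2 dB.
Before 1.5:1 compression the overshoot was 2 × 1.5 = 3 dB, so input = -33 + 3 = -30 dBFS.

-30 dBFS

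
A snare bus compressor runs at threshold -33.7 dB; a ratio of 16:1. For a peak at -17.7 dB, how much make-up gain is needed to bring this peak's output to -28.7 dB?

4 dB

The peak compresses to -33.7 + 16/16 = -32.7 dB.
To reach -28.7 dB requires -28.7 − (-32.7) = 4 dB of make-up.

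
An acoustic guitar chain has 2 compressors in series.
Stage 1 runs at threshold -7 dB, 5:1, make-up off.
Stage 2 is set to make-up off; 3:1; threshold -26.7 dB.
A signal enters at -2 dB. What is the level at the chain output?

-19.8 dB

Stage 1: overshoot 5 dB → 5/5 = 1 dB → -6 dB.
Stage 2: overshoot 20.7 dB → 20.7/3 = 6.9 dB → -19.8 dB.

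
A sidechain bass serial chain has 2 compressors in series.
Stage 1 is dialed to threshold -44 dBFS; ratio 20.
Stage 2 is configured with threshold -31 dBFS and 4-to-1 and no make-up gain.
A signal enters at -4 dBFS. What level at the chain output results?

Stage 1: overshoot 40 dB → 40/20 = 2 dB → -42 dBFS.
Stage 2: -42 dBFS is at or below the -31 dBFS threshold — no compression; output -42 dBFS.

-42 dBFS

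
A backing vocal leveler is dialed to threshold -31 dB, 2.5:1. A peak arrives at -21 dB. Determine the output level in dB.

The input is 10 dB above the -31 dB threshold.
2.5:1 compression reduces that to 10/2.5 = 4 dB over.
Output = -31 + 4 = -27 dB.

-27 dB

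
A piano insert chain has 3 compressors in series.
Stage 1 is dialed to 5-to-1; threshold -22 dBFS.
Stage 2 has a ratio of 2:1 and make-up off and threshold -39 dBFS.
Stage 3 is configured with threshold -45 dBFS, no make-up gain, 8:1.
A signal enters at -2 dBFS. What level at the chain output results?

Stage 1: 20 dB above -22 dBFS, reduced 5:1 to 4 dB above → -18 dBFS.
Stage 2: -18 dBFS is 21 dB over -39 dBFS; at 2:1 that becomes 10.5 dB over, giving -28.5 dBFS.
Stage 3: 16.5 dB above -45 dBFS, reduced 8:1 to 2.0625 dB above → -42.9375 dBFS.

-42.9375 dBFS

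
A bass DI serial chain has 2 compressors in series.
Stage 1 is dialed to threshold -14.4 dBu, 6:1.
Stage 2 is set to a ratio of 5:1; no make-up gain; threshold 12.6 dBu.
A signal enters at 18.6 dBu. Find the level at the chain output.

-8.9 dBu

Stage 1: 33 dB above -14.4 dBu, reduced 6:1 to 5.5 dB above → -8.9 dBu.
Stage 2: -8.9 dBu ≤ 12.6 dBu, so stage 2 doesn't engage; output -8.9 dBu.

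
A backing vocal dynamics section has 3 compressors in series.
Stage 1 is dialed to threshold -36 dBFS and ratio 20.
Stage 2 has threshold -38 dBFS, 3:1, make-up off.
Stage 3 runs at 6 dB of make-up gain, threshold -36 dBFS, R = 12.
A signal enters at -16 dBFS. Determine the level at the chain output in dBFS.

Stage 1: 20 dB above -36 dBFS, reduced 20:1 to 1 dB above → -35 dBFS.
Stage 2: overshoot 3 dB → 3/3 = 1 dB → -37 dBFS.
Stage 3: -37 dBFS is at or below the -36 dBFS threshold — no compression; make-up brings it to -31 dBFS.

-31 dBFS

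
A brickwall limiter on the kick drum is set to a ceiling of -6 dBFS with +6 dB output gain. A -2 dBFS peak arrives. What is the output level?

The limiter clamps the peak to its -6 dBFS ceiling.
Output gain then adds 6 dB: -6 + 6 = 0 dBFS.

0 dBFS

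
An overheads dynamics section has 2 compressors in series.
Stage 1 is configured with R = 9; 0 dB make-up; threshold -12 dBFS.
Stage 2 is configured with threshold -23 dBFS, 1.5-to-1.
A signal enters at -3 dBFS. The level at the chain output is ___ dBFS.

-15 dBFS

Stage 1: 9 dB above -12 dBFS, reduced 9:1 to 1 dB above → -11 dBFS.
Stage 2: 12 dB above -23 dBFS, reduced 1.5:1 to 8 dB above → -15 dBFS.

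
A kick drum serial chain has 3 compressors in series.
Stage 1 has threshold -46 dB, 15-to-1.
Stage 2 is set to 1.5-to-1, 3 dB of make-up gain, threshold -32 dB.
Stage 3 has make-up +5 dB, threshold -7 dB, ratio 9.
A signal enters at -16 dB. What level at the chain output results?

Stage 1: overshoot 30 dB → 30/15 = 2 dB → -44 dB.
Stage 2: -44 dB is at or below the -32 dB threshold — no compression; make-up brings it to -41 dB.
Stage 3: below threshold (-41 ≤ -7); passes unchanged; make-up brings it to -36 dB.

-36 dB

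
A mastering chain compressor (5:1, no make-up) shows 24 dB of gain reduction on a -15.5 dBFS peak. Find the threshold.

Input is 30 dB above T (since output overshoot × R = input overshoot: (-39.5 − T)·5 = -15.5 − T gives T = -45.5 dBFS).
Check: -45.5 + (-15.5 − (-45.5))/5 = -45.5 + 6 = -39.5 dBFS. ✓

-45.5 dBFS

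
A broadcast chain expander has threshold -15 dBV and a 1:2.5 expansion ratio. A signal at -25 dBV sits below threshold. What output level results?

The input is 10 dB below the -15 dBV threshold.
A 1:2.5 expander multiplies undershoot by 2.5: 10 × 2.5 = 25 dB below threshold.
Output = -15 − 25 = -40 dBV.

-40 dBV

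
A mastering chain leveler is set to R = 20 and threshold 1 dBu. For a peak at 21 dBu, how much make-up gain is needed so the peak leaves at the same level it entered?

Overshoot 20 dB → 20/20 = 1 dB after compression, so the compressed level is 1 + 1 = 2 dBu.
Make-up = target − compressed = 21 − 2 = 19 dB.

19 dB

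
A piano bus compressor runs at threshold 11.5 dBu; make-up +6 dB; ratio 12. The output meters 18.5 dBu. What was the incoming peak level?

Before make-up, the level was 18.5 − 6 = 12.5 dBu.
That's 1 dB above the 11.5 dBu threshold.
Input overshoot = R × output overshoot = 12 dB → input = 11.5 + 12 = 23.5 dBu.

23.5 dBu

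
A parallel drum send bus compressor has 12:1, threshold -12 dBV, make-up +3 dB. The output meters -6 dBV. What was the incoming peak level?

Remove make-up: -6 − 3 = -9 dBV.
That's 3 dB above the -12 dBV threshold.
Undo the ratio: input overshoot = 3 × 12 = 36 dB, giving input = 24 dBV.

24 dBV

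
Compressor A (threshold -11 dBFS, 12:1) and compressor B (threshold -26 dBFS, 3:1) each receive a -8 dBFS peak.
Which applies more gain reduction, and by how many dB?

B, by 9.25 dB

A: 3 dB over, compressed to 0.25 dB over, so 2.75 dB of GR.
B: 18 dB over, compressed to 6 dB over, so 12 dB of GR.
Difference: 9.25 dB in favour of B.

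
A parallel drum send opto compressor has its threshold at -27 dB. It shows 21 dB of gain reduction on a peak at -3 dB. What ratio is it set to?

8:1

Input overshoot = -3 − (-27) = 24 dB.
Output overshoot = 24 − 21 = 3 dB.
Ratio = input overshoot / output overshoot = 24 / 3 = 8.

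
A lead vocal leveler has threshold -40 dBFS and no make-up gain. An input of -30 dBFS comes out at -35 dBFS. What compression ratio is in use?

2:1

Input overshoot = -30 − (-40) = 10 dB; output overshoot = -35 − (-40) = 5 dB.
Ratio = 10 / 5 = 2.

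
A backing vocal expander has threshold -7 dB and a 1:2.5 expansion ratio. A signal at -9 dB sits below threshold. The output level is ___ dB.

The input is 2 dB below the -7 dB threshold.
A 1:2.5 expander multiplies undershoot by 2.5: 2 × 2.5 = 5 dB below threshold.
Output = -7 − 5 = -12 dB.

-12 dB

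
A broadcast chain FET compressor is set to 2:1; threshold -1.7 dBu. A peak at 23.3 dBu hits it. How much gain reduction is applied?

12.5 dB

23.3 dBu exceeds the threshold by 25 dB.
A 2:1 ratio leaves 12.5 dB of that excess.
GR = overshoot in − overshoot out = 25 − 12.5 = 12.5 dB.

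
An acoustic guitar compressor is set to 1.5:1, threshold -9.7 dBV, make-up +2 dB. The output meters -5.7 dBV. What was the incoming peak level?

-6.7 dBV

Remove make-up: -5.7 − 2 = -7.7 dBV.
The compressed level sits -7.7 − (-9.7) = 2 dB over threshold.
Before 1.5:1 compression the overshoot was 2 × 1.5 = 3 dB, so input = -9.7 + 3 = -6.7 dBV.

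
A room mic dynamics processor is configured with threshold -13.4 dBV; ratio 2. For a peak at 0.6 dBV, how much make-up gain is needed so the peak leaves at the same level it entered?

7 dB

The peak compresses to -13.4 + 14/2 = -6.4 dBV.
To reach 0.6 dBV requires 0.6 − (-6.4) = 7 dB of make-up.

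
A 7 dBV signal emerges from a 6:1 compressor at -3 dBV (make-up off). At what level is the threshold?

-5 dBV

Gain reduction = 7 − (-3) = 10 dB; output overshoot = GR / (R − 1) = 10 / 5 = 2 dB.
Threshold = output − output overshoot = -3 − 2 = -5 dBV.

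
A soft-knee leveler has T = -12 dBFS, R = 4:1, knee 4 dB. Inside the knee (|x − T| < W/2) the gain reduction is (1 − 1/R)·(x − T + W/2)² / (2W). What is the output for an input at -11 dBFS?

x − T + W/2 = -11 − (-12) + 2 = 3.
GR = (1 − 1/4) × 3² / 8 = 0.75 × 9 / 8 = 0.84375 dB.
Output = -11 − 0.84375 = -11.84375 dBFS.

-11.84375 dBFS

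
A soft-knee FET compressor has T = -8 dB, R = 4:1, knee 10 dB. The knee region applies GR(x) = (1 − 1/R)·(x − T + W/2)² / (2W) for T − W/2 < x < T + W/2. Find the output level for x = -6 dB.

-7.8375 dB

x − T + W/2 = -6 − (-8) + 5 = 7.
GR = (1 − 1/4) × 7² / 20 = 0.75 × 49 / 20 = 1.8375 dB.
Output = -6 − 1.8375 = -7.8375 dB.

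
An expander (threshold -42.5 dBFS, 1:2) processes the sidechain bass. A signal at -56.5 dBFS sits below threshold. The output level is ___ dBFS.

Below threshold, a 1:2 expander applies gain = (2−1)×(T − x) of attenuation.
(2−1) × 14 = 14 dB, so output = -56.5 − 14 = -70.5 dBFS.

-70.5 dBFS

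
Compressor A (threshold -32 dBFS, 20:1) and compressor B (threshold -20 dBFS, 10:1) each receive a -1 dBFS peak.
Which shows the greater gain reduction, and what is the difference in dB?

A: 31 dB over, compressed to 1.55 dB over, so 29.45 dB of GR.
B: 19 dB over, compressed to 1.9 dB over, so 17.1 dB of GR.
A reduces 12.35 dB more.

A, by 12.35 dB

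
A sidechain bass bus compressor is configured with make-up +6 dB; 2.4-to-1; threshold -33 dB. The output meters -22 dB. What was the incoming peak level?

-21 dB

Remove make-up: -22 − 6 = -28 dB.
The compressed level sits -28 − (-33) = 5 dB over threshold.
Before 2.4:1 compression the overshoot was 5 × 2.4 = 12 dB, so input = -33 + 12 = -21 dB.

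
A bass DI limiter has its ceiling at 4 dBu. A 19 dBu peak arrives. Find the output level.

4 dBu

At ∞:1, everything above 4 dBu is held at the ceiling.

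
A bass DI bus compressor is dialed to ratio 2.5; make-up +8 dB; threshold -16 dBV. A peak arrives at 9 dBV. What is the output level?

2 dBV

The input is 25 dB above the -16 dBV threshold.
The 25 dB excess becomes 10 dB after 2.5:1 reduction.
That puts the output at -6 dBV; make-up adds 8 dB, giving 2 dBV.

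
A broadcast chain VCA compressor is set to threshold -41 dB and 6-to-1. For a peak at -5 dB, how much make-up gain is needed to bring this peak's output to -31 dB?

Overshoot 36 dB → 36/6 = 6 dB after compression, so the compressed level is -41 + 6 = -35 dB.
Make-up = target − compressed = -31 − (-35) = 4 dB.

4 dB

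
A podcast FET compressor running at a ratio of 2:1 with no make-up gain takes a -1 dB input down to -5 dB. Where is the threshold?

Input is 8 dB above T (since output overshoot × R = input overshoot: (-5 − T)·2 = -1 − T gives T = -9 dB).
Check: -9 + (-1 − (-9))/2 = -9 + 4 = -5 dB. ✓

-9 dB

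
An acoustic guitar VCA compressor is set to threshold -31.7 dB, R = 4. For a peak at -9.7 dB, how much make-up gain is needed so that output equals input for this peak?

Overshoot 22 dB → 22/4 = 5.5 dB after compression, so the compressed level is -31.7 + 5.5 = -26.2 dB.
Make-up = target − compressed = -9.7 − (-26.2) = 16.5 dB.

16.5 dB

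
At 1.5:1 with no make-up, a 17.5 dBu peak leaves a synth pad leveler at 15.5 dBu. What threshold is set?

Gain reduction = 17.5 − 15.5 = 2 dB; output overshoot = GR / (R − 1) = 2 / 0.5 = 4 dB.
Threshold = output − output overshoot = 15.5 − 4 = 11.5 dBu.

11.5 dBu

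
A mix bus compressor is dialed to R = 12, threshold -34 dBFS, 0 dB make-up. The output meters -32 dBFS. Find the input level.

Post-compression overshoot = -32 − (-34) = 2 dB.
Input overshoot = R × output overshoot = 24 dB → input = -34 + 24 = -10 dBFS.

-10 dBFS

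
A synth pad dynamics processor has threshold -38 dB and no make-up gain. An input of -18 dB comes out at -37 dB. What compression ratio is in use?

Input overshoot = -18 − (-38) = 20 dB; output overshoot = -37 − (-38) = 1 dB.
Ratio = 20 / 1 = 20.

20:1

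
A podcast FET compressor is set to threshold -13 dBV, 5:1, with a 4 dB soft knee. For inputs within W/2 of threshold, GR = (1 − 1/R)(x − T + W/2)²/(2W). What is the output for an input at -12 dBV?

x − T + W/2 = -12 − (-13) + 2 = 3.
GR = (1 − 1/5) × 3² / 8 = 0.8 × 9 / 8 = 0.9 dB.
Output = -12 − 0.9 = -12.9 dBV.

-12.9 dBV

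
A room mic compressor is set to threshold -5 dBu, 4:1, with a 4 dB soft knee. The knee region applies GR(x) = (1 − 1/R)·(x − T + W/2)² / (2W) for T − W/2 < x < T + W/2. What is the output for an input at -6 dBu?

x − T + W/2 = -6 − (-5) + 2 = 1.
GR = (1 − 1/4) × 1² / 8 = 0.75 × 1 / 8 = 0.09375 dB.
Output = -6 − 0.09375 = -6.09375 dBu.

-6.09375 dBu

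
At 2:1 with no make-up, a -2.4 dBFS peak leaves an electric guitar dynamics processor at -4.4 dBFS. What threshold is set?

Gain reduction = -2.4 − (-4.4) = 2 dB; output overshoot = GR / (R − 1) = 2 / 1 = 2 dB.
Threshold = output − output overshoot = -4.4 − 2 = -6.4 dBFS.

-6.4 dBFS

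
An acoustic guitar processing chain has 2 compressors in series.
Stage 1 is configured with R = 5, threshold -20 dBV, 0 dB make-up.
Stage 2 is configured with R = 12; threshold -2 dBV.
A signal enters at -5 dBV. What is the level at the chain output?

-17 dBV

Stage 1: 15 dB above -20 dBV, reduced 5:1 to 3 dB above → -17 dBV.
Stage 2: -17 dBV ≤ -2 dBV, so stage 2 doesn't engage; output -17 dBV.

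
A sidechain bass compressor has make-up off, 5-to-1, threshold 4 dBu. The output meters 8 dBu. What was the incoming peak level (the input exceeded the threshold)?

24 dBu

That's 4 dB above the 4 dBu threshold.
Before 5:1 compression the overshoot was 4 × 5 = 20 dB, so input = 4 + 20 = 24 dBu.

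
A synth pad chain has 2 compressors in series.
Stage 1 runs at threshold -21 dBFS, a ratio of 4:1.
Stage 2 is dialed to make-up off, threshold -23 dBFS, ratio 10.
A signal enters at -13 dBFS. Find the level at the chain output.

-22.6 dBFS

Stage 1: -13 dBFS is 8 dB over -21 dBFS; at 4:1 that becomes 2 dB over, giving -19 dBFS.
Stage 2: -19 dBFS is 4 dB over -23 dBFS; at 10:1 that becomes 0.4 dB over, giving -22.6 dBFS.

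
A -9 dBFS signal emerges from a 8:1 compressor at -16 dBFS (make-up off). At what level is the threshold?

Input is 8 dB above T (since output overshoot × R = input overshoot: (-16 − T)·8 = -9 − T gives T = -17 dBFS).
Check: -17 + (-9 − (-17))/8 = -17 + 1 = -16 dBFS. ✓

-17 dBFS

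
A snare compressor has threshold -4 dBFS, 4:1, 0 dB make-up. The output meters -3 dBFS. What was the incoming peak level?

0 dBFS

That's 1 dB above the -4 dBFS threshold.
Input overshoot = R × output overshoot = 4 dB → input = -4 + 4 = 0 dBFS.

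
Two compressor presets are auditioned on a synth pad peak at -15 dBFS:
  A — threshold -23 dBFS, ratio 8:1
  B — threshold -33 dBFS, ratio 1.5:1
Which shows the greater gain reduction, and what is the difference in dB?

A: GR = 8 − 8/8 = 7 dB.
B: GR = 18 − 18/1.5 = 6 dB.
A reduces 1 dB more.

A, by 1 dB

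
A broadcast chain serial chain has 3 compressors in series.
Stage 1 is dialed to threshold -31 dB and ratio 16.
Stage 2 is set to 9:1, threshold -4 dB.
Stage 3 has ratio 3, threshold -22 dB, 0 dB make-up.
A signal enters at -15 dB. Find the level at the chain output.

-30 dB

Stage 1: overshoot 16 dB → 16/16 = 1 dB → -30 dB.
Stage 2: -30 dB ≤ -4 dB, so stage 2 doesn't engage; output -30 dB.
Stage 3: -30 dB is at or below the -22 dB threshold — no compression; output -30 dB.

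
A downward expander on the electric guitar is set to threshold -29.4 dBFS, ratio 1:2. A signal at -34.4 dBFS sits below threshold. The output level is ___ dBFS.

-39.4 dBFS

Undershoot = (-29.4) − (-34.4) = 5 dB.
At 1:2, that expands to 10 dB under threshold.
Output = -29.4 − 10 = -39.4 dBFS.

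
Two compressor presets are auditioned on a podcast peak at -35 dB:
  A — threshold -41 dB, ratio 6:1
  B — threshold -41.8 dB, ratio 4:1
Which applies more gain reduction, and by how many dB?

A: 6 dB over, compressed to 1 dB over, so 5 dB of GR.
B: 6.8 dB over, compressed to 1.7 dB over, so 5.1 dB of GR.
B applies 0.1 dB more gain reduction.

B, by 0.1 dB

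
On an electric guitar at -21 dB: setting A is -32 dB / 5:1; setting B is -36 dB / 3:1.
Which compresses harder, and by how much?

B, by 1.2 dB

A: 11 dB over, compressed to 2.2 dB over, so 8.8 dB of GR.
B: 15 dB over, compressed to 5 dB over, so 10 dB of GR.
B reduces 1.2 dB more.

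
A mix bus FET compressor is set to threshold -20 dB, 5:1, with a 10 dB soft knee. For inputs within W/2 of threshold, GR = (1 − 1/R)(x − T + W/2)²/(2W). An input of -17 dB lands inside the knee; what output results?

-19.56 dB

x − T + W/2 = -17 − (-20) + 5 = 8.
GR = (1 − 1/5) × 8² / 20 = 0.8 × 64 / 20 = 2.56 dB.
Output = -17 − 2.56 = -19.56 dB.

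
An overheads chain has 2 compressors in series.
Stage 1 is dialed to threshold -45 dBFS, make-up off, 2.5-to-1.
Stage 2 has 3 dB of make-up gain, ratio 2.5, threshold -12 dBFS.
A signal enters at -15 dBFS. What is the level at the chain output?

Stage 1: overshoot 30 dB → 30/2.5 = 12 dB → -33 dBFS.
Stage 2: -33 dBFS ≤ -12 dBFS, so stage 2 doesn't engage; make-up brings it to -30 dBFS.

-30 dBFS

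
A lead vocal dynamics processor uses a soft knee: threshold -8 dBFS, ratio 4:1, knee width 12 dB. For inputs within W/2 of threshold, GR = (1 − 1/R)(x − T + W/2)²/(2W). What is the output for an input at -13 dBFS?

x − T + W/2 = -13 − (-8) + 6 = 1.
GR = (1 − 1/4) × 1² / 24 = 0.75 × 1 / 24 = 0.03125 dB.
Output = -13 − 0.03125 = -13.03125 dBFS.

-13.03125 dBFS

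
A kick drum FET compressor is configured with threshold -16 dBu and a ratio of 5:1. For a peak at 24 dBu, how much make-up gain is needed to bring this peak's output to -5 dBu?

3 dB

Overshoot 40 dB → 40/5 = 8 dB after compression, so the compressed level is -16 + 8 = -8 dBu.
Make-up = target − compressed = -5 − (-8) = 3 dB.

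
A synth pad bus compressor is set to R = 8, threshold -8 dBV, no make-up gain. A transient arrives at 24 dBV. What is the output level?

The input is 32 dB above the -8 dBV threshold.
The 32 dB excess becomes 4 dB after 8:1 reduction.
Output = -8 + 4 = -4 dBV.

-4 dBV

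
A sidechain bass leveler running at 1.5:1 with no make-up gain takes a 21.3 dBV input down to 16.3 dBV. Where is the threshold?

6.3 dBV

Let T be the threshold. Output overshoot = (input overshoot)/R, so 16.3 − T = (21.3 − T)/1.5.
1.5·(16.3 − T) = 21.3 − T → 0.5·T = 24.45 − 21.3 = 3.15.
T = 3.15/0.5 = 6.3 dBV.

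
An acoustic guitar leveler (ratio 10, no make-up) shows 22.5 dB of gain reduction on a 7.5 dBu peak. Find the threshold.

Gain reduction = 7.5 − (-15) = 22.5 dB; output overshoot = GR / (R − 1) = 22.5 / 9 = 2.5 dB.
Threshold = output − output overshoot = -15 − 2.5 = -17.5 dBu.

-17.5 dBu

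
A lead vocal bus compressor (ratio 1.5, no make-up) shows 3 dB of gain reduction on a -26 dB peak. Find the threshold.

Input is 9 dB above T (since output overshoot × R = input overshoot: (-29 − T)·1.5 = -26 − T gives T = -35 dB).
Check: -35 + (-26 − (-35))/1.5 = -35 + 6 = -29 dB. ✓

-35 dB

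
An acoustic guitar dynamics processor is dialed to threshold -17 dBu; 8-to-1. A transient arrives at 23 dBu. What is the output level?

-12 dBu

23 dBu sits 40 dB over threshold.
At 8:1 the overshoot is divided by 8, leaving 5 dB above threshold.
That puts the output at -12 dBu.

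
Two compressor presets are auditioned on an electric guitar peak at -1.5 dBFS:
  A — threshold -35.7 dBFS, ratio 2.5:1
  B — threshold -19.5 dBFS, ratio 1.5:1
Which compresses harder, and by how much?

A, by 14.52 dB

A: GR = 34.2 − 34.2/2.5 = 20.52 dB.
B: GR = 18 − 18/1.5 = 6 dB.
A reduces 14.52 dB more.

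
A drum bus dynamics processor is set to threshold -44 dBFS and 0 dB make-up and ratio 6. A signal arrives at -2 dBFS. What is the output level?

-2 dBFS sits 42 dB over threshold.
6:1 compression reduces that to 42/6 = 7 dB over.
So the level is -44 + 7 = -37 dBFS.

-37 dBFS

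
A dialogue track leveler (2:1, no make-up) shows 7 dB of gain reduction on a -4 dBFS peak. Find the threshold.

-18 dBFS

Gain reduction = -4 − (-11) = 7 dB; output overshoot = GR / (R − 1) = 7 / 1 = 7 dB.
Threshold = output − output overshoot = -11 − 7 = -18 dBFS.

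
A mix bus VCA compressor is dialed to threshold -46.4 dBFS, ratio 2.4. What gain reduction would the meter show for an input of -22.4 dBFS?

14 dB

The signal is 24 dB above threshold.
A 2.4:1 ratio leaves 10 dB of that excess.
So the signal is attenuated by 24 − 10 = 14 dB.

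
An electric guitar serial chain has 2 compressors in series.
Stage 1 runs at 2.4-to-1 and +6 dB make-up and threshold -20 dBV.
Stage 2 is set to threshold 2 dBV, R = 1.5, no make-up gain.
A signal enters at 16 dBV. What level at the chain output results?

1 dBV

Stage 1: overshoot 36 dB → 36/2.4 = 15 dB → -5 dBV; +6 dB make-up → 1 dBV.
Stage 2: below threshold (1 ≤ 2); passes unchanged; output 1 dBV.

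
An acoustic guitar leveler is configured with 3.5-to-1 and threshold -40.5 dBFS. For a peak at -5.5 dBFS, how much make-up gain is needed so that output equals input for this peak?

25 dB

Overshoot 35 dB → 35/3.5 = 10 dB after compression, so the compressed level is -40.5 + 10 = -30.5 dBFS.
Make-up = target − compressed = -5.5 − (-30.5) = 25 dB.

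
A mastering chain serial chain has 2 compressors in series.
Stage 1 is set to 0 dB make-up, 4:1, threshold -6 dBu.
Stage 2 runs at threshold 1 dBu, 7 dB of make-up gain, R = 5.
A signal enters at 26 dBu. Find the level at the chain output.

Stage 1: 26 dBu is 32 dB over -6 dBu; at 4:1 that becomes 8 dB over, giving 2 dBu.
Stage 2: 1 dB above 1 dBu, reduced 5:1 to 0.2 dB above → 1.2 dBu; +7 dB make-up → 8.2 dBu.

8.2 dBu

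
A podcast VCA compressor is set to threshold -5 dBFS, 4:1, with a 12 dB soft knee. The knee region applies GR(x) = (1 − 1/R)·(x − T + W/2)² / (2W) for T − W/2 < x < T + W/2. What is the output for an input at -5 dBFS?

x − T + W/2 = -5 − (-5) + 6 = 6.
GR = (1 − 1/4) × 6² / 24 = 0.75 × 36 / 24 = 1.125 dB.
Output = -5 − 1.125 = -6.125 dBFS.

-6.125 dBFS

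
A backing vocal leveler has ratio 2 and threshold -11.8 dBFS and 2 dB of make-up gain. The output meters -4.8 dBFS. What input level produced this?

-1.8 dBFS

Remove make-up: -4.8 − 2 = -6.8 dBFS.
Post-compression overshoot = -6.8 − (-11.8) = 5 dB.
Undo the ratio: input overshoot = 5 × 2 = 10 dB, giving input = -1.8 dBFS.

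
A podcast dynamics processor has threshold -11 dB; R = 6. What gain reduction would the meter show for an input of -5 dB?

-5 dB exceeds the threshold by 6 dB.
At 6:1, output sits 6/6 = 1 dB above threshold.
So the signal is attenuated by 6 − 1 = 5 dB.

5 dB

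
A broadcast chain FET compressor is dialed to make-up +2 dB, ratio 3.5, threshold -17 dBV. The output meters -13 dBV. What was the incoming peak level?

-10 dBV

Before make-up, the level was -13 − 2 = -15 dBV.
Post-compression overshoot = -15 − (-17) = 2 dB.
Undo the ratio: input overshoot = 2 × 3.5 = 7 dB, giving input = -10 dBV.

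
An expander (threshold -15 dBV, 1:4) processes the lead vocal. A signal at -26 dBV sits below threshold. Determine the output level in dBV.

Undershoot = (-15) − (-26) = 11 dB.
At 1:4, that expands to 44 dB under threshold.
Output = -15 − 44 = -59 dBV.

-59 dBV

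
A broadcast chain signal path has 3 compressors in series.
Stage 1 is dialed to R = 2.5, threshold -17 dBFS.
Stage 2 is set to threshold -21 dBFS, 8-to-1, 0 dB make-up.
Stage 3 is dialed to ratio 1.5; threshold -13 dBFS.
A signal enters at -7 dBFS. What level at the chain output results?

-20 dBFS

Stage 1: -7 dBFS is 10 dB over -17 dBFS; at 2.5:1 that becomes 4 dB over, giving -13 dBFS.
Stage 2: overshoot 8 dB → 8/8 = 1 dB → -20 dBFS.
Stage 3: -20 dBFS is at or below the -13 dBFS threshold — no compression; output -20 dBFS.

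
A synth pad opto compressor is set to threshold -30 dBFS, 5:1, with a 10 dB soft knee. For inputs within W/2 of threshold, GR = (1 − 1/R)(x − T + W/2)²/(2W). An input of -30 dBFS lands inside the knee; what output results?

x − T + W/2 = -30 − (-30) + 5 = 5.
GR = (1 − 1/5) × 5² / 20 = 0.8 × 25 / 20 = 1 dB.
Output = -30 − 1 = -31 dBFS.

-31 dBFS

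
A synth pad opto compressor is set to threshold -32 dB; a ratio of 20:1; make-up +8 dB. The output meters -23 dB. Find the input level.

Remove make-up: -23 − 8 = -31 dB.
That's 1 dB above the -32 dB threshold.
Undo the ratio: input overshoot = 1 × 20 = 20 dB, giving input = -12 dB.

-12 dB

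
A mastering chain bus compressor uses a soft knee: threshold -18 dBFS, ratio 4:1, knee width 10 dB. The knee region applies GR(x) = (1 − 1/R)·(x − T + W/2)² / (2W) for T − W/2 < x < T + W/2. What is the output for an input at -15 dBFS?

x − T + W/2 = -15 − (-18) + 5 = 8.
GR = (1 − 1/4) × 8² / 20 = 0.75 × 64 / 20 = 2.4 dB.
Output = -15 − 2.4 = -17.4 dBFS.

-17.4 dBFS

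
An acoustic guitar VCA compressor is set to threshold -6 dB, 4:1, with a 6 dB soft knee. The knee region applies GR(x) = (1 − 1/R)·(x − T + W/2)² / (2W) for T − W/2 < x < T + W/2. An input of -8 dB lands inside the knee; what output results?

-8.0625 dB

x − T + W/2 = -8 − (-6) + 3 = 1.
GR = (1 − 1/4) × 1² / 12 = 0.75 × 1 / 12 = 0.0625 dB.
Output = -8 − 0.0625 = -8.0625 dB.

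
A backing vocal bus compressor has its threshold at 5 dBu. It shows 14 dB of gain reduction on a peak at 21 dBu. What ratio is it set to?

8:1

Input overshoot = 21 − 5 = 16 dB.
Output overshoot = 16 − 14 = 2 dB.
Ratio = input overshoot / output overshoot = 16 / 2 = 8.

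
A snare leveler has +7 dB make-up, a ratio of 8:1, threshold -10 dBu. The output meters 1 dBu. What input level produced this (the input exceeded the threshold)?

Before make-up, the level was 1 − 7 = -6 dBu.
The compressed level sits -6 − (-10) = 4 dB over threshold.
Before 8:1 compression the overshoot was 4 × 8 = 32 dB, so input = -10 + 32 = 22 dBu.

22 dBu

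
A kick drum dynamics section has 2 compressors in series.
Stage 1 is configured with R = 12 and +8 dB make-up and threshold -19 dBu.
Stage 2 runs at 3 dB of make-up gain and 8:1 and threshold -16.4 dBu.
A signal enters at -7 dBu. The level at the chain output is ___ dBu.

Stage 1: 12 dB above -19 dBu, reduced 12:1 to 1 dB above → -18 dBu; +8 dB make-up → -10 dBu.
Stage 2: 6.4 dB above -16.4 dBu, reduced 8:1 to 0.8 dB above → -15.6 dBu; +3 dB make-up → -12.6 dBu.

-12.6 dBu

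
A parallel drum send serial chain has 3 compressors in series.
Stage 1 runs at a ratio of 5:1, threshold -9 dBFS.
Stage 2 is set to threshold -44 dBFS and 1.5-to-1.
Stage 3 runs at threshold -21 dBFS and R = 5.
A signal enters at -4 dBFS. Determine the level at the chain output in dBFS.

-20.8 dBFS

Stage 1: -4 dBFS is 5 dB over -9 dBFS; at 5:1 that becomes 1 dB over, giving -8 dBFS.
Stage 2: overshoot 36 dB → 36/1.5 = 24 dB → -20 dBFS.
Stage 3: 1 dB above -21 dBFS, reduced 5:1 to 0.2 dB above → -20.8 dBFS.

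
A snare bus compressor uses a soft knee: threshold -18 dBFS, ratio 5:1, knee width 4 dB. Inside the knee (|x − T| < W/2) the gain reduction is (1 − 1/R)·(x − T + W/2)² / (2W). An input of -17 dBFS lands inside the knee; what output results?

x − T + W/2 = -17 − (-18) + 2 = 3.
GR = (1 − 1/5) × 3² / 8 = 0.8 × 9 / 8 = 0.9 dB.
Output = -17 − 0.9 = -17.9 dBFS.

-17.9 dBFS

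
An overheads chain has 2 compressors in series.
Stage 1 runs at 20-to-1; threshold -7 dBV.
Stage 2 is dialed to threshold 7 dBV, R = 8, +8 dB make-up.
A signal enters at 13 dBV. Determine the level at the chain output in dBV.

Stage 1: 20 dB above -7 dBV, reduced 20:1 to 1 dB above → -6 dBV.
Stage 2: -6 dBV is at or below the 7 dBV threshold — no compression; make-up brings it to 2 dBV.

2 dBV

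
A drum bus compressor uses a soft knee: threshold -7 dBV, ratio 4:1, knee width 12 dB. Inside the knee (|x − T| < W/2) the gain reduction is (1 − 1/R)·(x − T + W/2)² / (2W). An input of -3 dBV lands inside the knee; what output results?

-6.125 dBV

x − T + W/2 = -3 − (-7) + 6 = 10.
GR = (1 − 1/4) × 10² / 24 = 0.75 × 100 / 24 = 3.125 dB.
Output = -3 − 3.125 = -6.125 dBV.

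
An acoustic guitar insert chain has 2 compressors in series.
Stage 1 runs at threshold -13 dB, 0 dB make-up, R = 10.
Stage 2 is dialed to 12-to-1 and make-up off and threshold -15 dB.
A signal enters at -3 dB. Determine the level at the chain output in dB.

Stage 1: 10 dB above -13 dB, reduced 10:1 to 1 dB above → -12 dB.
Stage 2: -12 dB is 3 dB over -15 dB; at 12:1 that becomes 0.25 dB over, giving -14.75 dB.

-14.75 dB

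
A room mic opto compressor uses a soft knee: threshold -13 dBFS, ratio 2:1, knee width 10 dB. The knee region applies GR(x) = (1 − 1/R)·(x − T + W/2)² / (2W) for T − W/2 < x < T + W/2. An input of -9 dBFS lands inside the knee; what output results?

-11.025 dBFS

x − T + W/2 = -9 − (-13) + 5 = 9.
GR = (1 − 1/2) × 9² / 20 = 0.5 × 81 / 20 = 2.025 dB.
Output = -9 − 2.025 = -11.025 dBFS.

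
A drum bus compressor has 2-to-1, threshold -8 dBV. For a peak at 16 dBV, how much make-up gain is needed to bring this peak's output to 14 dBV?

10 dB

Without make-up, output = threshold + overshoot/2 = -8 + 12 = 4 dBV.
Gap to target: 10 dB.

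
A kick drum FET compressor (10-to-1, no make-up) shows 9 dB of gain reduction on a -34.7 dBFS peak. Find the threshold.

Input is 10 dB above T (since output overshoot × R = input overshoot: (-43.7 − T)·10 = -34.7 − T gives T = -44.7 dBFS).
Check: -44.7 + (-34.7 − (-44.7))/10 = -44.7 + 1 = -43.7 dBFS. ✓

-44.7 dBFS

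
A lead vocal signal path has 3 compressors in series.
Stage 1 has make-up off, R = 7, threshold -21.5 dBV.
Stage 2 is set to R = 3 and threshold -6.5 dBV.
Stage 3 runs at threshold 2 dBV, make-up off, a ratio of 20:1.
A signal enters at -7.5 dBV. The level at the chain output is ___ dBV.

-19.5 dBV

Stage 1: -7.5 dBV is 14 dB over -21.5 dBV; at 7:1 that becomes 2 dB over, giving -19.5 dBV.
Stage 2: below threshold (-19.5 ≤ -6.5); passes unchanged; output -19.5 dBV.
Stage 3: -19.5 dBV ≤ 2 dBV, so stage 3 doesn't engage; output -19.5 dBV.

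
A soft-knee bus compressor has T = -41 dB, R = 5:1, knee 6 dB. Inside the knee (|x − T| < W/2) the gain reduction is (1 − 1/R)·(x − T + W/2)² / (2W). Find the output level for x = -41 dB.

x − T + W/2 = -41 − (-41) + 3 = 3.
GR = (1 − 1/5) × 3² / 12 = 0.8 × 9 / 12 = 0.6 dB.
Output = -41 − 0.6 = -41.6 dB.

-41.6 dB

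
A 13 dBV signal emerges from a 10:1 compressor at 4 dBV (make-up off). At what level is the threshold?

3 dBV

Gain reduction = 13 − 4 = 9 dB; output overshoot = GR / (R − 1) = 9 / 9 = 1 dB.
Threshold = output − output overshoot = 4 − 1 = 3 dBV.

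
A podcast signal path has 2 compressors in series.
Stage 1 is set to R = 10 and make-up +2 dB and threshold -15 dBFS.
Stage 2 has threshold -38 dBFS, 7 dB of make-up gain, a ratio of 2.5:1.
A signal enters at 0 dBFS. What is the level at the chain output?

Stage 1: overshoot 15 dB → 15/10 = 1.5 dB → -13.5 dBFS; +2 dB make-up → -11.5 dBFS.
Stage 2: -11.5 dBFS is 26.5 dB over -38 dBFS; at 2.5:1 that becomes 10.6 dB over, giving -27.4 dBFS; +7 dB make-up → -20.4 dBFS.

-20.4 dBFS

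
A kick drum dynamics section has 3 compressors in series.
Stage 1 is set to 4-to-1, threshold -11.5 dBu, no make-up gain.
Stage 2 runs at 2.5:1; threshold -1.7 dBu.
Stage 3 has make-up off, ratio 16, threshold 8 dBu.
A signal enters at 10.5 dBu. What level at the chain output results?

Stage 1: overshoot 22 dB → 22/4 = 5.5 dB → -6 dBu.
Stage 2: -6 dBu is at or below the -1.7 dBu threshold — no compression; output -6 dBu.
Stage 3: -6 dBu is at or below the 8 dBu threshold — no compression; output -6 dBu.

-6 dBu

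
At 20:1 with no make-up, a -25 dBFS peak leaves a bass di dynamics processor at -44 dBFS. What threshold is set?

Let T be the threshold. Output overshoot = (input overshoot)/R, so -44 − T = (-25 − T)/20.
20·(-44 − T) = -25 − T → 19·T = -880 − (-25) = -855.
T = -855/19 = -45 dBFS.

-45 dBFS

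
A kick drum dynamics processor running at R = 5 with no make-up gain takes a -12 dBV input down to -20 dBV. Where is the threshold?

Gain reduction = -12 − (-20) = 8 dB; output overshoot = GR / (R − 1) = 8 / 4 = 2 dB.
Threshold = output − output overshoot = -20 − 2 = -22 dBV.

-22 dBV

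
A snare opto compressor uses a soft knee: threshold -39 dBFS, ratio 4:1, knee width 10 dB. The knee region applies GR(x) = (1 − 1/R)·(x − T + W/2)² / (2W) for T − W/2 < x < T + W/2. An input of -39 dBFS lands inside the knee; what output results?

-39.9375 dBFS

x − T + W/2 = -39 − (-39) + 5 = 5.
GR = (1 − 1/4) × 5² / 20 = 0.75 × 25 / 20 = 0.9375 dB.
Output = -39 − 0.9375 = -39.9375 dBFS.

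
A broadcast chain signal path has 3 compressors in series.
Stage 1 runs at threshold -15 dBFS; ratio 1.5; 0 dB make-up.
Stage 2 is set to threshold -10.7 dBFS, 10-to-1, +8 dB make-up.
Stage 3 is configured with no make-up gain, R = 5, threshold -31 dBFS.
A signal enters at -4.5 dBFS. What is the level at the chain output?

-25.286 dBFS

Stage 1: 10.5 dB above -15 dBFS, reduced 1.5:1 to 7 dB above → -8 dBFS.
Stage 2: -8 dBFS is 2.7 dB over -10.7 dBFS; at 10:1 that becomes 0.27 dB over, giving -10.43 dBFS; +8 dB make-up → -2.43 dBFS.
Stage 3: overshoot 28.57 dB → 28.57/5 = 5.714 dB → -25.286 dBFS.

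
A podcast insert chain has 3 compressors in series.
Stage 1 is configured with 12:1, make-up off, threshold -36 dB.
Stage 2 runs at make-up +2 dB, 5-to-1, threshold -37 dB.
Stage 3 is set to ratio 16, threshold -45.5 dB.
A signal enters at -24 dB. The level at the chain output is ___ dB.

Stage 1: -24 dB is 12 dB over -36 dB; at 12:1 that becomes 1 dB over, giving -35 dB.
Stage 2: overshoot 2 dB → 2/5 = 0.4 dB → -36.6 dB; +2 dB make-up → -34.6 dB.
Stage 3: -34.6 dB is 10.9 dB over -45.5 dB; at 16:1 that becomes 0.68125 dB over, giving -44.81875 dB.

-44.81875 dB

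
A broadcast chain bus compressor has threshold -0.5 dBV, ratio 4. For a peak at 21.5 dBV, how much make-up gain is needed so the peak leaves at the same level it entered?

Overshoot 22 dB → 22/4 = 5.5 dB after compression, so the compressed level is -0.5 + 5.5 = 5 dBV.
Make-up = target − compressed = 21.5 − 5 = 16.5 dB.

16.5 dB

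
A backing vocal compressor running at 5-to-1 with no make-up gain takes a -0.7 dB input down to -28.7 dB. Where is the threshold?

-35.7 dB

Gain reduction = -0.7 − (-28.7) = 28 dB; output overshoot = GR / (R − 1) = 28 / 4 = 7 dB.
Threshold = output − output overshoot = -28.7 − 7 = -35.7 dB.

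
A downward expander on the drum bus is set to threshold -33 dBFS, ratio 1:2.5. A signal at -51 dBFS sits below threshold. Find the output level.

The input is 18 dB below the -33 dBFS threshold.
A 1:2.5 expander multiplies undershoot by 2.5: 18 × 2.5 = 45 dB below threshold.
Output = -33 − 45 = -78 dBFS.

-78 dBFS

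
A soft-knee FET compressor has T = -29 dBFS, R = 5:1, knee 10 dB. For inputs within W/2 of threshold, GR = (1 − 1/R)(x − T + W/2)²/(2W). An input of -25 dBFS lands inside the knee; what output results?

-28.24 dBFS

x − T + W/2 = -25 − (-29) + 5 = 9.
GR = (1 − 1/5) × 9² / 20 = 0.8 × 81 / 20 = 3.24 dB.
Output = -25 − 3.24 = -28.24 dBFS.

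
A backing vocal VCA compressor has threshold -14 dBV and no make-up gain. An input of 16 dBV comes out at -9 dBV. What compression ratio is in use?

6:1

Input overshoot = 16 − (-14) = 30 dB; output overshoot = -9 − (-14) = 5 dB.
Ratio = 30 / 5 = 6.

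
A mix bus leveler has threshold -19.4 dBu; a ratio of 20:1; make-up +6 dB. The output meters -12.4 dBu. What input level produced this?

0.6 dBu

Before make-up, the level was -12.4 − 6 = -18.4 dBu.
Post-compression overshoot = -18.4 − (-19.4) = 1 dB.
Before 20:1 compression the overshoot was 1 × 20 = 20 dB, so input = -19.4 + 20 = 0.6 dBu.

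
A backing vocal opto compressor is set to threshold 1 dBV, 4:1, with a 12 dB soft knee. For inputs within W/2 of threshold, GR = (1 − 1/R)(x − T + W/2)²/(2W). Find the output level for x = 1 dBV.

-0.125 dBV

x − T + W/2 = 1 − 1 + 6 = 6.
GR = (1 − 1/4) × 6² / 24 = 0.75 × 36 / 24 = 1.125 dB.
Output = 1 − 1.125 = -0.125 dBV.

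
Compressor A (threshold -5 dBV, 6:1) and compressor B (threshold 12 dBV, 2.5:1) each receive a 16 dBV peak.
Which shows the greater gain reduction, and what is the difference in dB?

A, by 15.1 dB

A: overshoot 21 dB → output overshoot 3.5 dB → GR 17.5 dB.
B: overshoot 4 dB → output overshoot 1.6 dB → GR 2.4 dB.
Difference: 15.1 dB in favour of A.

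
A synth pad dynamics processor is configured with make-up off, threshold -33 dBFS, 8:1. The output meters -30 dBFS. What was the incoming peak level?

-9 dBFS

Post-compression overshoot = -30 − (-33) = 3 dB.
Input overshoot = R × output overshoot = 24 dB → input = -33 + 24 = -9 dBFS.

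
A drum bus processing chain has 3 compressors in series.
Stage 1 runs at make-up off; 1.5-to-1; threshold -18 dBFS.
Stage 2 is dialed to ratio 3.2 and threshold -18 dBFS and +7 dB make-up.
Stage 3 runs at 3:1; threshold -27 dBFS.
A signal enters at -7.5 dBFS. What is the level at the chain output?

-20.9375 dBFS

Stage 1: overshoot 10.5 dB → 10.5/1.5 = 7 dB → -11 dBFS.
Stage 2: -11 dBFS is 7 dB over -18 dBFS; at 3.2:1 that becomes 2.1875 dB over, giving -15.8125 dBFS; +7 dB make-up → -8.8125 dBFS.
Stage 3: 18.1875 dB above -27 dBFS, reduced 3:1 to 6.0625 dB above → -20.9375 dBFS.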